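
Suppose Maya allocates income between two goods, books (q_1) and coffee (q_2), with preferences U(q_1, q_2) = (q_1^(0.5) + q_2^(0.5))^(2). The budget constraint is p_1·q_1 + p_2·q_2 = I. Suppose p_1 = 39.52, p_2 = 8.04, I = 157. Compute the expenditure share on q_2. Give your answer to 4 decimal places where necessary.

share on q_2 = 0.831

From the CES first-order condition, (q_2/q_1)^(0.5) = p_1/p_2.
Hence q_2/q_1 = (p_1/p_2)^(1/(0.5)), i.e. raised to the 2 power.
With the ratio pinned down, the budget gives q_1* = I/(p_1 + p_2·(q_2/q_1)) and q_2* = (q_2/q_1)·q_1*.
Numerically q_2/q_1 = 24.161382, so q_1* = 157/(39.52 + 8.04·24.161382) = 0.6716 and q_2* = 24.161382·0.6716 = 16.2263.
Expenditure on q_2: 8.04·16.2263 = 130.4592; share = 0.831.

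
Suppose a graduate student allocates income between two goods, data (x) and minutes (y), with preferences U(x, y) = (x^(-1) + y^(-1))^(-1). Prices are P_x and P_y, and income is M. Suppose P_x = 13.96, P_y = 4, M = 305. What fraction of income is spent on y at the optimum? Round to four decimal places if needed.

MU_x ∝ x^(-2), MU_y ∝ y^(-2), so MRS = (y/x)^(2) = P_x/P_y.
Solve for the ratio: y/x = [P_x/P_y]^(0.5).
Substitute y = (y/x)·x into the budget: x* = M/(P_x + P_y·(y/x)).
Numerically y/x = 1.868154, so x* = 305/(13.96 + 4·1.868154) = 14.2306 and y* = 1.868154·14.2306 = 26.585.
Expenditure on y: 4·26.585 = 106.3402; share = 0.3487.

share on y = 0.3487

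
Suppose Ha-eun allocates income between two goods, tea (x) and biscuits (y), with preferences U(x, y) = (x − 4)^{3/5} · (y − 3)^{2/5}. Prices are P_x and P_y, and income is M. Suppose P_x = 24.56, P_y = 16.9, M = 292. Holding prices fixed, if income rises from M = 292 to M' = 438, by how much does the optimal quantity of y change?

Δy* = 3.4556

This is Cobb-Douglas in (x−4, y−3): tangency gives 0.6·P_y·(y−3) = 0.4·P_x·(x−4).
Substituting into the budget: x* = 4 + 0.6·(M − 4·P_x − 3·P_y)/P_x, and y* = 3 + 0.4·(…)/P_y.
Discretionary income = 292 − 4·24.56 − 3·16.9 = 143.06; y* = 3 + 0.4·143.06/16.9 = 6.386.
At M' = 438: y* = 9.8417. Change: 9.8417 − 6.386 = 3.4556.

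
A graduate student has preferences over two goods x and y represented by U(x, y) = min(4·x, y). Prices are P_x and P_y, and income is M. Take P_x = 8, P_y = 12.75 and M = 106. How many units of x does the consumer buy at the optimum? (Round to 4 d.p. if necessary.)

Demand: x*(P_x,P_y,M) = M/(P_x + 4·P_y), y* = 4·M/(P_x + 4·P_y).
Here 8 + 4·12.75 = 59, giving x* = 1.7966.

x* = 1.7966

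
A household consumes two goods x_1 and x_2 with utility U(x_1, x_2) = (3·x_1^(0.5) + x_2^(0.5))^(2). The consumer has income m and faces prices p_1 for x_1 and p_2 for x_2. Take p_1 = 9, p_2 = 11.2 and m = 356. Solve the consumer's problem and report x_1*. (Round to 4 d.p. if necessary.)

x_1* = 36.3133

MRS = MU_x_1/MU_x_2 = 3·(x_2/x_1)^(0.5). Set equal to p_1/p_2.
Solve for the ratio: x_2/x_1 = [(1/3)·p_1/p_2]^(2).
Substitute x_2 = (x_2/x_1)·x_1 into the budget: x_1* = m/(p_1 + p_2·(x_2/x_1)).
Numerically x_2/x_1 = 0.071747, so x_1* = 356/(9 + 11.2·0.071747) = 36.3133.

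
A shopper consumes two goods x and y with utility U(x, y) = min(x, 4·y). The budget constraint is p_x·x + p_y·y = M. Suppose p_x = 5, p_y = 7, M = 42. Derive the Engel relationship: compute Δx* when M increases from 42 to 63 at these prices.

With perfect complements, no substitution: consume in ratio x:y = 4:1.
Budget: p_x·x + p_y·(1/4)·x = M, so (4·p_x + p_y)·x = 4·M.
Demand: x*(p_x,p_y,M) = 4·M/(4·p_x + p_y), y* = M/(4·p_x + p_y).
Here 4·5 + 7 = 27, giving x* = 6.2222.
At M' = 63: x* = 9.3333. Change: 9.3333 − 6.2222 = 3.1111.

Δx* = 3.1111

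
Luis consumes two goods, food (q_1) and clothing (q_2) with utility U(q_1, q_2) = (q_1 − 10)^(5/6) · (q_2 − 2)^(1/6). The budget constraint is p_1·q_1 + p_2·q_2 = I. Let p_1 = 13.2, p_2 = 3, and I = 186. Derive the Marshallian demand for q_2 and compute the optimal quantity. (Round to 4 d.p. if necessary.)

q_2* = 4.6667

MRS = 5·(q_2−2)/(q_1−10). Tangency with p_1/p_2 gives q_2−2 = (1/5)·(p_1/p_2)·(q_1−10).
After buying the subsistence bundle (10, 2), a share 5/6 of the remaining income goes to q_1: q_1* = 10 + 5/6·(I − 10p_1 − 2p_2)/p_1.
Discretionary income = 186 − 10·13.2 − 2·3 = 48; q_2* = 2 + 1/6·48/3 = 4.6667.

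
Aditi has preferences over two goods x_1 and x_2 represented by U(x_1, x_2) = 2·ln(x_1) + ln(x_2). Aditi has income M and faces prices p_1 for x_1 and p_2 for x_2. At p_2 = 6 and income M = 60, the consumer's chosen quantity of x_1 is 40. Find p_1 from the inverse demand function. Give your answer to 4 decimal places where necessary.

p_1 = 1

Tangency: MRS = 2·x_2/x_1 = p_1/p_2.
Rearranging, p_2·x_2 = (1/2)·p_1·x_1. Substituting into the budget gives p_1·x_1·(1 + (1/2)) = M.
Demand: x_1*(p_1,p_2,M) = 2/3·M/p_1 and x_2* = 1/3·M/p_2.
Set x_1* = 40 in the demand function and solve for p_1: p_1 = 1.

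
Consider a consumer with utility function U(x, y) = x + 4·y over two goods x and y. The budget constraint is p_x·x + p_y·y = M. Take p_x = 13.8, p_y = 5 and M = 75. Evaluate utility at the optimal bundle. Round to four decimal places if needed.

V = 60

Perfect substitutes: compare marginal utility per dollar. 1/p_x vs 4/p_y → 0.0725 vs 0.8.
y gives more utility per dollar, so spend all income on y: y* = M/p_y, x* = 0.
Numerically: x* = 0, y* = 15.
Utility at the optimum: U(0, 15) = 60.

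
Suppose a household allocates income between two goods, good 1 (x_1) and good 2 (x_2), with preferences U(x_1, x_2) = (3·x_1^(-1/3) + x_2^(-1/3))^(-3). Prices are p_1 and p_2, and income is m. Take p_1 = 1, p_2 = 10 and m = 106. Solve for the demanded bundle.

x_1* = 59.5467, x_2* = 4.6453

MU_x_1 ∝ 3·x_1^(-4/3), MU_x_2 ∝ x_2^(-4/3), so MRS = 3·(x_2/x_1)^(4/3) = p_1/p_2.
Hence x_2/x_1 = ((1/3)·p_1/p_2)^(1/(4/3)), i.e. raised to the 0.75 power.
With the ratio pinned down, the budget gives x_1* = m/(p_1 + p_2·(x_2/x_1)) and x_2* = (x_2/x_1)·x_1*.
Numerically x_2/x_1 = 0.078012, so x_1* = 106/(1 + 10·0.078012) = 59.5467 and x_2* = 0.078012·59.5467 = 4.6453.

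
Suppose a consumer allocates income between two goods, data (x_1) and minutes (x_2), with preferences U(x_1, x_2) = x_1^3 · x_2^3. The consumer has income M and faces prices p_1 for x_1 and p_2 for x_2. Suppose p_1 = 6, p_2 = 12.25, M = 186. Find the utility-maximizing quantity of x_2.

x_2* = 7.5918

MU_x_1/MU_x_2 = (3·x_2)/(3·x_1); tangency sets this equal to p_1/p_2.
Rearranging, p_2·x_2 = p_1·x_1. Substituting into the budget gives p_1·x_1·(1 + 1) = M.
Demand: x_1*(p_1,p_2,M) = 0.5·M/p_1 and x_2* = 0.5·M/p_2.
At p_1=6, p_2=12.25, M=186: x_2* = 0.5·186/12.25 = 7.5918.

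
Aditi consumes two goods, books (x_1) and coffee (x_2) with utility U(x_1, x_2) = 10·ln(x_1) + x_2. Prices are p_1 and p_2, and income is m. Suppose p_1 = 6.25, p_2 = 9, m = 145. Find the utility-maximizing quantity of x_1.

MU_x_1 = 10/x_1, MU_x_2 = 1. Tangency: 10/x_1 = p_1/p_2.
So x_1*(p_1,p_2) = 10·p_2/p_1, independent of income; and x_2* = (m − 10·p_2)/p_2.
At the given prices: x_1* = 10·9/6.25 = 14.4.

x_1* = 14.4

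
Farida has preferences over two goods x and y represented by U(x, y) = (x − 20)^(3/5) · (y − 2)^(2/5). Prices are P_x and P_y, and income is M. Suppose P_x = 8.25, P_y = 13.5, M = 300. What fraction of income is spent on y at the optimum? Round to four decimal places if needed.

share on y = 0.234

MRS = (3/2)·(y−2)/(x−20). Tangency with P_x/P_y gives y−2 = (2/3)·(P_x/P_y)·(x−20).
Substituting into the budget: x* = 20 + 0.6·(M − 20·P_x − 2·P_y)/P_x, and y* = 2 + 0.4·(…)/P_y.
Discretionary income = 300 − 20·8.25 − 2·13.5 = 108; x* = 20 + 0.6·108/8.25 = 27.8545; y* = 2 + 0.4·108/13.5 = 5.2.
Expenditure on y: 13.5·5.2 = 70.2; share = 0.234.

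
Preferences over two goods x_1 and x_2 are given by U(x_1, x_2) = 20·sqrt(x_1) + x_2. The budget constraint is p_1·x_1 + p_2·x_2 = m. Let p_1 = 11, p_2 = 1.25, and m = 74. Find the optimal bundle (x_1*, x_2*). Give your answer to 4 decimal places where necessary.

x_1* = 1.2913, x_2* = 47.8364

Set MRS = p_1/p_2: 10·x_1^(−1/2) = p_1/p_2.
Thus x_1* = (10·p_2/p_1)² — independent of m — with the rest of income spent on x_2.
Plugging in: x_1* = (10·1.25/11)² = 1.2913, x_2* = 47.8364.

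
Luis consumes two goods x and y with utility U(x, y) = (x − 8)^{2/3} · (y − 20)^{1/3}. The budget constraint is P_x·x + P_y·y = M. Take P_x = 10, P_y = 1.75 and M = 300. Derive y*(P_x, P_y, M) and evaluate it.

y* = 55.2381

This is Cobb-Douglas in (x−8, y−20): tangency gives 2/3·P_y·(y−20) = 1/3·P_x·(x−8).
Substituting into the budget: x* = 8 + 2/3·(M − 8·P_x − 20·P_y)/P_x, and y* = 20 + 1/3·(…)/P_y.
Discretionary income = 300 − 8·10 − 20·1.75 = 185; y* = 20 + 1/3·185/1.75 = 55.2381.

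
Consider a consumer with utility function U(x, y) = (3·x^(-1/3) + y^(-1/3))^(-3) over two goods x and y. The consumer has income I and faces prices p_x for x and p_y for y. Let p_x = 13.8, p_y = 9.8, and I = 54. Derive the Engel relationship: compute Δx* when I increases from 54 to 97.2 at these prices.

Δx* = 2.2317

MU_x ∝ 3·x^(-4/3), MU_y ∝ y^(-4/3), so MRS = 3·(y/x)^(4/3) = p_x/p_y.
Solve for the ratio: y/x = [(1/3)·p_x/p_y]^(0.75).
With the ratio pinned down, the budget gives x* = I/(p_x + p_y·(y/x)) and y* = (y/x)·x*.
Numerically y/x = 0.567086, so x* = 54/(13.8 + 9.8·0.567086) = 2.7896.
At I' = 97.2: x* = 5.0213. Change: 5.0213 − 2.7896 = 2.2317.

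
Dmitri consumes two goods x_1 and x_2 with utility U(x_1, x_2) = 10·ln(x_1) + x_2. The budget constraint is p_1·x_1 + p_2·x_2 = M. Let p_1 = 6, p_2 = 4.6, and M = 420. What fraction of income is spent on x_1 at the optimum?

share on x_1 = 0.1095

So x_1*(p_1,p_2) = 10·p_2/p_1, independent of income; and x_2* = (M − 10·p_2)/p_2.
At the given prices: x_1* = 10·4.6/6 = 7.6667, and x_2* = 81.3043.
Expenditure on x_1: 6·7.6667 = 46; share = 0.1095.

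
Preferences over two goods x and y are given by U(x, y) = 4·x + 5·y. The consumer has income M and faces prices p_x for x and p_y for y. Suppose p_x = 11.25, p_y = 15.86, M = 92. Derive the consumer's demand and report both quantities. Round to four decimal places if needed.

x* = 8.1778, y* = 0

x gives more utility per dollar, so spend all income on x: x* = M/p_x, y* = 0.
Numerically: x* = 8.1778, y* = 0.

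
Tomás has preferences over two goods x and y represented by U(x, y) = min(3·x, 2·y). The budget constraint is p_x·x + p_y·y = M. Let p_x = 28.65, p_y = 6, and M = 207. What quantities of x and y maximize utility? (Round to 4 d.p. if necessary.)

With perfect complements, no substitution: consume in ratio x:y = 2:3.
Budget: p_x·x + p_y·(3/2)·x = M, so (2·p_x + 3·p_y)·x = 2·M.
Demand: x*(p_x,p_y,M) = 2·M/(2·p_x + 3·p_y), y* = 3·M/(2·p_x + 3·p_y).
Here 2·28.65 + 3·6 = 75.3, giving x* = 5.498 and y* = 8.247.

x* = 5.498, y* = 8.247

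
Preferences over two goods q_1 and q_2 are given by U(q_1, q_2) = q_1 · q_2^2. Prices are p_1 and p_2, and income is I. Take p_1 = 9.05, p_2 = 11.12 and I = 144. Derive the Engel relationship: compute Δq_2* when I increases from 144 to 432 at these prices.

Δq_2* = 17.2662

Tangency: MRS = (1/2)·q_2/q_1 = p_1/p_2.
Rearranging, p_2·q_2 = 2·p_1·q_1. Substituting into the budget gives p_1·q_1·(1 + 2) = I.
Demand: q_1*(p_1,p_2,I) = 1/3·I/p_1 and q_2* = 2/3·I/p_2.
At p_1=9.05, p_2=11.12, I=144: q_2* = 2/3·144/11.12 = 8.6331.
At I' = 432: q_2* = 25.8993. Change: 25.8993 − 8.6331 = 17.2662.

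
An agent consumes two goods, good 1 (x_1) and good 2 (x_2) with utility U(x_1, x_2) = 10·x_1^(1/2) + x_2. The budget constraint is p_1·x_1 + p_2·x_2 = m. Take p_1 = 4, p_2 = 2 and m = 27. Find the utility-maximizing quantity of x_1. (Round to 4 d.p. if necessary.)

MU_x_1 = 5/√x_1, MU_x_2 = 1. Tangency: 5/√x_1 = p_1/p_2.
Thus x_1* = (5·p_2/p_1)² — independent of m — with the rest of income spent on x_2.
Plugging in: x_1* = (5·2/4)² = 6.25.

x_1* = 6.25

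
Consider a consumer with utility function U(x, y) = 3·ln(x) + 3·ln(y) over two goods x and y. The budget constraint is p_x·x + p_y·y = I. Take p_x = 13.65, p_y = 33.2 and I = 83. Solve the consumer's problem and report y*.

Demand: x*(p_x,p_y,I) = 0.5·I/p_x and y* = 0.5·I/p_y.
At p_x=13.65, p_y=33.2, I=83: y* = 0.5·83/33.2 = 1.25.

y* = 1.25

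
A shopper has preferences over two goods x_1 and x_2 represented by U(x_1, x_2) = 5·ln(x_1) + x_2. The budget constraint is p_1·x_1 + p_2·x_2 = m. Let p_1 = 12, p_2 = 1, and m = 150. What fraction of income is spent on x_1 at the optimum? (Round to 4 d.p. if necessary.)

share on x_1 = 0.0333

MU_x_1 = 5/x_1, MU_x_2 = 1. Tangency: 5/x_1 = p_1/p_2.
So x_1*(p_1,p_2) = 5·p_2/p_1, independent of income; and x_2* = (m − 5·p_2)/p_2.
At the given prices: x_1* = 5·1/12 = 0.4167, and x_2* = 145.
Expenditure on x_1: 12·0.4167 = 5; share = 0.0333.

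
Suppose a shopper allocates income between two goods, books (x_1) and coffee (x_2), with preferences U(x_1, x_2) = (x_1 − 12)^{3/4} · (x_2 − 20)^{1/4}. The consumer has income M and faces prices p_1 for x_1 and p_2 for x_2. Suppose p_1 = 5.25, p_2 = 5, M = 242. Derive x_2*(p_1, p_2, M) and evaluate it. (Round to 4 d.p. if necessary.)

Let x_1' = x_1−12, x_2' = x_2−20. MRS = 3·x_2'/x_1' = p_1/p_2.
After buying the subsistence bundle (12, 20), a share 0.75 of the remaining income goes to x_1: x_1* = 12 + 0.75·(M − 12p_1 − 20p_2)/p_1.
Discretionary income = 242 − 12·5.25 − 20·5 = 79; x_2* = 20 + 0.25·79/5 = 23.95.

x_2* = 23.95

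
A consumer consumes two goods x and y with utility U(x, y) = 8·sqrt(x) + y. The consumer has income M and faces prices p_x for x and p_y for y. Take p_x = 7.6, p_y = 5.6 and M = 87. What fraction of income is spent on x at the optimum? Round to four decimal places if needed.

share on x = 0.7589

Utility is quasi-linear in y; the FOC for x is 4/√x = p_x/p_y.
Solve: √x = 4·p_y/p_x, so x*(p_x,p_y) = (4·p_y/p_x)², and y* = (M − p_x·x*)/p_y.
Plugging in: x* = (4·5.6/7.6)² = 8.687, y* = 3.7462.
Expenditure on x: 7.6·8.687 = 66.0211; share = 0.7589.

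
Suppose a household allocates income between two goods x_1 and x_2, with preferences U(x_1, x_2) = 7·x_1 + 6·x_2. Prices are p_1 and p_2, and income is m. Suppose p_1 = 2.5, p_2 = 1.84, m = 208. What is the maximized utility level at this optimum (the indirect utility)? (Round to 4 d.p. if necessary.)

Perfect substitutes: compare marginal utility per dollar. 7/p_1 vs 6/p_2 → 2.8 vs 3.2609.
x_2 gives more utility per dollar, so spend all income on x_2: x_2* = m/p_2, x_1* = 0.
Numerically: x_1* = 0, x_2* = 113.0435.
Utility at the optimum: U(0, 113.0435) = 678.2609.

V = 678.2609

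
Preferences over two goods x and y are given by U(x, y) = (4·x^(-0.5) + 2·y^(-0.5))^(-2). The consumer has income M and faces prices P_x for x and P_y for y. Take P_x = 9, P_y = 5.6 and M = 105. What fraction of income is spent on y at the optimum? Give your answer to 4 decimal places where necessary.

MU_x ∝ 4·x^(-1.5), MU_y ∝ 2·y^(-1.5), so MRS = 2·(y/x)^(1.5) = P_x/P_y.
Solve for the ratio: y/x = [(1/2)·P_x/P_y]^(2/3).
With the ratio pinned down, the budget gives x* = M/(P_x + P_y·(y/x)) and y* = (y/x)·x*.
Numerically y/x = 0.864337, so x* = 105/(9 + 5.6·0.864337) = 7.5865 and y* = 0.864337·7.5865 = 6.5573.
Expenditure on y: 5.6·6.5573 = 36.7211; share = 0.3497.

share on y = 0.3497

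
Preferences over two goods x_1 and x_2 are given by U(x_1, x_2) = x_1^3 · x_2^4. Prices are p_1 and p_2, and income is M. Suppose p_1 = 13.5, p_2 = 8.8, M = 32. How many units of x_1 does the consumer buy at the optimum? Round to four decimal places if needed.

The MRS is (3/4)·x_2/x_1. Set MRS = p_1/p_2.
Rearranging, p_2·x_2 = (4/3)·p_1·x_1. Substituting into the budget gives p_1·x_1·(1 + (4/3)) = M.
Demand: x_1*(p_1,p_2,M) = 3/7·M/p_1 and x_2* = 4/7·M/p_2.
At p_1=13.5, p_2=8.8, M=32: x_1* = 3/7·32/13.5 = 1.0159.

x_1* = 1.0159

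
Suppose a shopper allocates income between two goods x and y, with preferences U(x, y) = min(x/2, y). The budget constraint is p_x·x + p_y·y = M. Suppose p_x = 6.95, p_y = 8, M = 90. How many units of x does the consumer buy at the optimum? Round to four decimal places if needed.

x* = 8.2192

With perfect complements, no substitution: consume in ratio x:y = 2:1.
Budget: p_x·x + p_y·(1/2)·x = M, so (2·p_x + p_y)·x = 2·M.
Demand: x*(p_x,p_y,M) = 2·M/(2·p_x + p_y), y* = M/(2·p_x + p_y).
Here 2·6.95 + 8 = 21.9, giving x* = 8.2192.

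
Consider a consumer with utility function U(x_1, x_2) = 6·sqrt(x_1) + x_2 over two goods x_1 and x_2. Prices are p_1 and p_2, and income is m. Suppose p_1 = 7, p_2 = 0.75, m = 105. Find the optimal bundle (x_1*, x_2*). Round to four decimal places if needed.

x_1* = 0.1033, x_2* = 139.0357

Plugging in: x_1* = (3·0.75/7)² = 0.1033, x_2* = 139.0357.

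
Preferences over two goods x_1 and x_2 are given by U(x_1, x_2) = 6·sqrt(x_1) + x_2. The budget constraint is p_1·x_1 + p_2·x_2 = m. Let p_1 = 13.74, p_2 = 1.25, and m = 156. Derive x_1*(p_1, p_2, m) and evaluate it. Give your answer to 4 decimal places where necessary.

x_1* = 0.0745

Utility is quasi-linear in x_2; the FOC for x_1 is 3/√x_1 = p_1/p_2.
Solve: √x_1 = 3·p_2/p_1, so x_1*(p_1,p_2) = (3·p_2/p_1)², and x_2* = (m − p_1·x_1*)/p_2.
Plugging in: x_1* = (3·1.25/13.74)² = 0.0745.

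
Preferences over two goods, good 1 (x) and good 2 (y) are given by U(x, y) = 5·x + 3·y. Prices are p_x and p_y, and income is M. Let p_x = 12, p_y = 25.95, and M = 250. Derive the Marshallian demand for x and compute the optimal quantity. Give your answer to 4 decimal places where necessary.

Perfect substitutes: compare marginal utility per dollar. 5/p_x vs 3/p_y → 0.4167 vs 0.1156.
x gives more utility per dollar, so spend all income on x: x* = M/p_x, y* = 0.
Numerically: x* = 20.8333, y* = 0.

x* = 20.8333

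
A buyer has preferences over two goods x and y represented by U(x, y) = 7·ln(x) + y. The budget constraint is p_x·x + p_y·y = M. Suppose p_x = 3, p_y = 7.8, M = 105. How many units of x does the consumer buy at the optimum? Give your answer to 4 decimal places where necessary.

x* = 18.2

So x*(p_x,p_y) = 7·p_y/p_x, independent of income; and y* = (M − 7·p_y)/p_y.
At the given prices: x* = 7·7.8/3 = 18.2.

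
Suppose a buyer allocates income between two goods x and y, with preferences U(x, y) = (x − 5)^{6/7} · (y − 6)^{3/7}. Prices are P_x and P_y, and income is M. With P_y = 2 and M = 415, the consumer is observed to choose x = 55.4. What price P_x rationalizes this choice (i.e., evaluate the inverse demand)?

Let x' = x−5, y' = y−6. MRS = 2·y'/x' = P_x/P_y.
After buying the subsistence bundle (5, 6), a share 2/3 of the remaining income goes to x: x* = 5 + 2/3·(M − 5P_x − 6P_y)/P_x.
Set x* = 55.4 in the demand function and solve for P_x: P_x = 5.

P_x = 5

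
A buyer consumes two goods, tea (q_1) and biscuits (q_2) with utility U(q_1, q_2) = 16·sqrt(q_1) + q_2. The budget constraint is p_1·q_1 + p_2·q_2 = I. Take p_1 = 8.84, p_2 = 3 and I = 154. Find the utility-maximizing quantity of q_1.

q_1* = 7.3709

MU_q_1 = 8/√q_1, MU_q_2 = 1. Tangency: 8/√q_1 = p_1/p_2.
Thus q_1* = (8·p_2/p_1)² — independent of I — with the rest of income spent on q_2.
Plugging in: q_1* = (8·3/8.84)² = 7.3709.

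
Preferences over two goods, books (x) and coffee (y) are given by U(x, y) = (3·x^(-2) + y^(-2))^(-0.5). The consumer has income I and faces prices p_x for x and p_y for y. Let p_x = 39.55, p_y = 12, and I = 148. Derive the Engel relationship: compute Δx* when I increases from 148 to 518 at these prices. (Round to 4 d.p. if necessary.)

Δx* = 7.1247

From the CES first-order condition, 3·(y/x)^(3) = p_x/p_y.
Solve for the ratio: y/x = [(1/3)·p_x/p_y]^(1/3).
Substitute y = (y/x)·x into the budget: x* = I/(p_x + p_y·(y/x)).
Numerically y/x = 1.031845, so x* = 148/(39.55 + 12·1.031845) = 2.8499.
At I' = 518: x* = 9.9746. Change: 9.9746 − 2.8499 = 7.1247.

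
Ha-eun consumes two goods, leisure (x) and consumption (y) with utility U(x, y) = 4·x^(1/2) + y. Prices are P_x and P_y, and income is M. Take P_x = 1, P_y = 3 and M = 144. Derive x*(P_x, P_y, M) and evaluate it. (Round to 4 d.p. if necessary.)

Plugging in: x* = (2·3/1)² = 36.

x* = 36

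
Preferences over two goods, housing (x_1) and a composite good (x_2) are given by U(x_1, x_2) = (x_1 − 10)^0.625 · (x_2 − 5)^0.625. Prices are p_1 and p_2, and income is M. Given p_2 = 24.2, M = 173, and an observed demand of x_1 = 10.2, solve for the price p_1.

p_1 = 5

Let x_1' = x_1−10, x_2' = x_2−5. MRS = x_2'/x_1' = p_1/p_2.
Substituting into the budget: x_1* = 10 + 0.5·(M − 10·p_1 − 5·p_2)/p_1, and x_2* = 5 + 0.5·(…)/p_2.
Set x_1* = 10.2 in the demand function and solve for p_1: p_1 = 5.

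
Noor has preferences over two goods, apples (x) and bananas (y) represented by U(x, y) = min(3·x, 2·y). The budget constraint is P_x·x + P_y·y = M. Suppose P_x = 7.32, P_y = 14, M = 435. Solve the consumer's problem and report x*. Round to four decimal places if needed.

x* = 15.3602

Leontief preferences: the optimum is at the kink where x/2 = y/3, i.e. y = (3/2)·x.
Budget: P_x·x + P_y·(3/2)·x = M, so (2·P_x + 3·P_y)·x = 2·M.
Demand: x*(P_x,P_y,M) = 2·M/(2·P_x + 3·P_y), y* = 3·M/(2·P_x + 3·P_y).
Here 2·7.32 + 3·14 = 56.64, giving x* = 15.3602.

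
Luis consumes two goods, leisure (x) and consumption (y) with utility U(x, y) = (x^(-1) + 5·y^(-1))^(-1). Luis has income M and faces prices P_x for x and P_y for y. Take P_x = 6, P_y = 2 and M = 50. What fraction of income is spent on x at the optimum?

MU_x ∝ x^(-2), MU_y ∝ 5·y^(-2), so MRS = (1/5)·(y/x)^(2) = P_x/P_y.
Solve for the ratio: y/x = [5·P_x/P_y]^(0.5).
With the ratio pinned down, the budget gives x* = M/(P_x + P_y·(y/x)) and y* = (y/x)·x*.
Numerically y/x = 3.872983, so x* = 50/(6 + 2·3.872983) = 3.6374 and y* = 3.872983·3.6374 = 14.0877.
Expenditure on x: 6·3.6374 = 21.8246; share = 0.4365.

share on x = 0.4365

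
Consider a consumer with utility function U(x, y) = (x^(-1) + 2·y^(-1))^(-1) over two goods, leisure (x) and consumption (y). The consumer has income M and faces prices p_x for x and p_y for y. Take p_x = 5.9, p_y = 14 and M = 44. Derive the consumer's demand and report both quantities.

x* = 2.3463, y* = 2.1541

MRS = MU_x/MU_y = (1/2)·(y/x)^(2). Set equal to p_x/p_y.
Hence y/x = (2·p_x/p_y)^(1/(2)), i.e. raised to the 0.5 power.
Substitute y = (y/x)·x into the budget: x* = M/(p_x + p_y·(y/x)).
Numerically y/x = 0.918073, so x* = 44/(5.9 + 14·0.918073) = 2.3463 and y* = 0.918073·2.3463 = 2.1541.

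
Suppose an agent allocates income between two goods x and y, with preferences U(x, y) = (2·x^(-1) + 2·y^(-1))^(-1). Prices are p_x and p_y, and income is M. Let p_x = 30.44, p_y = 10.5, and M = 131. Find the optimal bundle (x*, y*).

From the CES first-order condition, (y/x)^(2) = p_x/p_y.
Solve for the ratio: y/x = [p_x/p_y]^(0.5).
Substitute y = (y/x)·x into the budget: x* = M/(p_x + p_y·(y/x)).
Numerically y/x = 1.702659, so x* = 131/(30.44 + 10.5·1.702659) = 2.7112 and y* = 1.702659·2.7112 = 4.6163.

x* = 2.7112, y* = 4.6163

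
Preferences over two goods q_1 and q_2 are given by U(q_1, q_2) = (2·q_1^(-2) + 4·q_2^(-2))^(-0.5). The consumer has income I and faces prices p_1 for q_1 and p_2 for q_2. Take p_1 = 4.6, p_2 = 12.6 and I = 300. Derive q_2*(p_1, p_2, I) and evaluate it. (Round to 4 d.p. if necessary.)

MRS = MU_q_1/MU_q_2 = (1/2)·(q_2/q_1)^(3). Set equal to p_1/p_2.
Solve for the ratio: q_2/q_1 = [2·p_1/p_2]^(1/3).
With the ratio pinned down, the budget gives q_1* = I/(p_1 + p_2·(q_2/q_1)) and q_2* = (q_2/q_1)·q_1*.
Numerically q_2/q_1 = 0.900477, so q_1* = 300/(4.6 + 12.6·0.900477) = 18.8135 and q_2* = 0.900477·18.8135 = 16.9411.

q_2* = 16.9411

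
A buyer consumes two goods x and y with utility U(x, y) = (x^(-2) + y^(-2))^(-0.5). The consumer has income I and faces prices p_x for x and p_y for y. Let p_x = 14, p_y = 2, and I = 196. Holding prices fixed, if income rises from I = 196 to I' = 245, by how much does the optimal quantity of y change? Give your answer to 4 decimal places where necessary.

From the CES first-order condition, (y/x)^(3) = p_x/p_y.
Hence y/x = (p_x/p_y)^(1/(3)), i.e. raised to the 1/3 power.
Substitute y = (y/x)·x into the budget: x* = I/(p_x + p_y·(y/x)).
Numerically y/x = 1.912931, so x* = 196/(14 + 2·1.912931) = 10.9953 and y* = 1.912931·10.9953 = 21.0332.
At I' = 245: y* = 26.2915. Change: 26.2915 − 21.0332 = 5.2583.

Δy* = 5.2583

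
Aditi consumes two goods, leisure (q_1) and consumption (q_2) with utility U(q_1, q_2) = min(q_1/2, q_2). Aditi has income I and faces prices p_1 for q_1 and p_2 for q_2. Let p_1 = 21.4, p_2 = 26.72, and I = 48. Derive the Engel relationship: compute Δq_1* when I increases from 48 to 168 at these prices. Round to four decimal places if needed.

Leontief preferences: the optimum is at the kink where q_1/2 = q_2/1, i.e. q_2 = (1/2)·q_1.
Budget: p_1·q_1 + p_2·(1/2)·q_1 = I, so (2·p_1 + p_2)·q_1 = 2·I.
Demand: q_1*(p_1,p_2,I) = 2·I/(2·p_1 + p_2), q_2* = I/(2·p_1 + p_2).
Here 2·21.4 + 26.72 = 69.52, giving q_1* = 1.3809.
At I' = 168: q_1* = 4.8331. Change: 4.8331 − 1.3809 = 3.4522.

Δq_1* = 3.4522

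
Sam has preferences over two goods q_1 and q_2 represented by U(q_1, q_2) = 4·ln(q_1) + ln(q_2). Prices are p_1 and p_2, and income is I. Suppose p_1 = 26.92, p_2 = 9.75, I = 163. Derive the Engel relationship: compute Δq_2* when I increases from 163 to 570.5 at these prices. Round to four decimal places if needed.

Δq_2* = 8.359

The MRS is 4·q_2/q_1. Set MRS = p_1/p_2.
So 4·p_2·q_2 = p_1·q_1; combined with the budget, a share 0.8 of income goes to q_1.
Demand: q_1*(p_1,p_2,I) = 0.8·I/p_1 and q_2* = 0.2·I/p_2.
At p_1=26.92, p_2=9.75, I=163: q_2* = 0.2·163/9.75 = 3.3436.
At I' = 570.5: q_2* = 11.7026. Change: 11.7026 − 3.3436 = 8.359.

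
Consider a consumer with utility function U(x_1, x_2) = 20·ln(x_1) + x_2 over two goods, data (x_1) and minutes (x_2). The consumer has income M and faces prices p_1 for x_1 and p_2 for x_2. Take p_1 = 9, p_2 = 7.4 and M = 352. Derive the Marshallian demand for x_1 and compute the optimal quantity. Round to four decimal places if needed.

x_1* = 16.4444

MU_x_1 = 20/x_1, MU_x_2 = 1. Tangency: 20/x_1 = p_1/p_2.
So x_1*(p_1,p_2) = 20·p_2/p_1, independent of income; and x_2* = (M − 20·p_2)/p_2.
At the given prices: x_1* = 20·7.4/9 = 16.4444.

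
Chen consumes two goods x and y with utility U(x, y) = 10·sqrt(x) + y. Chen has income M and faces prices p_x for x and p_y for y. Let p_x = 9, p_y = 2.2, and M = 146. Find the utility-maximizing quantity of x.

x* = 1.4938

Utility is quasi-linear in y; the FOC for x is 5/√x = p_x/p_y.
Solve: √x = 5·p_y/p_x, so x*(p_x,p_y) = (5·p_y/p_x)², and y* = (M − p_x·x*)/p_y.
Plugging in: x* = (5·2.2/9)² = 1.4938.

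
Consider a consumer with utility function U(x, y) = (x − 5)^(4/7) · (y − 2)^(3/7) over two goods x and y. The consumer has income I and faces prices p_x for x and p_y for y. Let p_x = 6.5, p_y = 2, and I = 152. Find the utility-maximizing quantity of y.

y* = 26.75

Let x' = x−5, y' = y−2. MRS = (4/3)·y'/x' = p_x/p_y.
Substituting into the budget: x* = 5 + 4/7·(I − 5·p_x − 2·p_y)/p_x, and y* = 2 + 3/7·(…)/p_y.
Discretionary income = 152 − 5·6.5 − 2·2 = 115.5; y* = 2 + 3/7·115.5/2 = 26.75.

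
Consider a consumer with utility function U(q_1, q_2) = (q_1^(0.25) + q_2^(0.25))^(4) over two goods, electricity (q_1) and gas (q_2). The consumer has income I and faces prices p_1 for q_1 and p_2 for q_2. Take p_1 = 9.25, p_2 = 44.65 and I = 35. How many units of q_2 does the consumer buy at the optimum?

q_2* = 0.2914

From the CES first-order condition, (q_2/q_1)^(0.75) = p_1/p_2.
Solve for the ratio: q_2/q_1 = [p_1/p_2]^(4/3).
Substitute q_2 = (q_2/q_1)·q_1 into the budget: q_1* = I/(p_1 + p_2·(q_2/q_1)).
Numerically q_2/q_1 = 0.122582, so q_1* = 35/(9.25 + 44.65·0.122582) = 2.3772 and q_2* = 0.122582·2.3772 = 0.2914.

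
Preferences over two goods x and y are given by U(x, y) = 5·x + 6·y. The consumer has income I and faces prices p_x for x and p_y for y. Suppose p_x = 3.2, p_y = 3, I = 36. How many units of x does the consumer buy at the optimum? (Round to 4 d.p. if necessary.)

x* = 0

Linear utility — the consumer picks whichever good has higher MU/price: 5/3.2 = 1.5625 vs 6/3 = 2.
y gives more utility per dollar, so spend all income on y: y* = I/p_y, x* = 0.
Numerically: x* = 0, y* = 12.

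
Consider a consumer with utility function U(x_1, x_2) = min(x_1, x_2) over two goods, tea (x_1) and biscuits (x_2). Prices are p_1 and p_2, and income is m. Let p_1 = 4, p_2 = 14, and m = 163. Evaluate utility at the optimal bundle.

V = 9.0556

Leontief preferences: the optimum is at the kink where x_1/1 = x_2/1, i.e. x_2 = x_1.
Budget: p_1·x_1 + p_2·x_1 = m, so (p_1 + p_2)·x_1 = m.
Demand: x_1*(p_1,p_2,m) = m/(p_1 + p_2), x_2* = m/(p_1 + p_2).
Here 4 + 14 = 18, giving x_1* = 9.0556 and x_2* = 9.0556.
Utility at the optimum: U(9.0556, 9.0556) = 9.0556.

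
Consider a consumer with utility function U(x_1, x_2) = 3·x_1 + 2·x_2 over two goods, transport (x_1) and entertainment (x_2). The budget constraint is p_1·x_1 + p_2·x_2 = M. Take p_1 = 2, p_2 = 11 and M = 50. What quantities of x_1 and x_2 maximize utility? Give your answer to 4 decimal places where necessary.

x_1 gives more utility per dollar, so spend all income on x_1: x_1* = M/p_1, x_2* = 0.
Numerically: x_1* = 25, x_2* = 0.

x_1* = 25, x_2* = 0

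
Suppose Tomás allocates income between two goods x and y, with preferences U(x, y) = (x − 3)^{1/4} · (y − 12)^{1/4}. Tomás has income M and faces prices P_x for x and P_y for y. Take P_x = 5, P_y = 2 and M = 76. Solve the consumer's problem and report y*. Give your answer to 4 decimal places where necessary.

This is Cobb-Douglas in (x−3, y−12): tangency gives 0.25·P_y·(y−12) = 0.25·P_x·(x−3).
After buying the subsistence bundle (3, 12), a share 0.5 of the remaining income goes to x: x* = 3 + 0.5·(M − 3P_x − 12P_y)/P_x.
Discretionary income = 76 − 3·5 − 12·2 = 37; y* = 12 + 0.5·37/2 = 21.25.

y* = 21.25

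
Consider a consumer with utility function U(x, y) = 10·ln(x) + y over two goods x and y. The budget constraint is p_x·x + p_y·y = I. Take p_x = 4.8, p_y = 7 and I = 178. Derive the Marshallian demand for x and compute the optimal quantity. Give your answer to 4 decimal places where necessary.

x* = 14.5833

MU_x = 10/x, MU_y = 1. Tangency: 10/x = p_x/p_y.
So x*(p_x,p_y) = 10·p_y/p_x, independent of income; and y* = (I − 10·p_y)/p_y.
At the given prices: x* = 10·7/4.8 = 14.5833.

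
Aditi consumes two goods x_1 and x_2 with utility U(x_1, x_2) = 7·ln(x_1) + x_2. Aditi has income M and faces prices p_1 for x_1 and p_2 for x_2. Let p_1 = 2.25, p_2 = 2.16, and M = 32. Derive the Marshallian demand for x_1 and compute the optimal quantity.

x_1* = 6.72

MU_x_1 = 7/x_1, MU_x_2 = 1. Tangency: 7/x_1 = p_1/p_2.
So x_1*(p_1,p_2) = 7·p_2/p_1, independent of income; and x_2* = (M − 7·p_2)/p_2.
At the given prices: x_1* = 7·2.16/2.25 = 6.72.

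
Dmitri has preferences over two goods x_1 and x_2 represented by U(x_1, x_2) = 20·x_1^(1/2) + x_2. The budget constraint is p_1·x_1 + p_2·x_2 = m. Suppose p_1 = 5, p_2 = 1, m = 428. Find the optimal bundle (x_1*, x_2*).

Utility is quasi-linear in x_2; the FOC for x_1 is 10/√x_1 = p_1/p_2.
Thus x_1* = (10·p_2/p_1)² — independent of m — with the rest of income spent on x_2.
Plugging in: x_1* = (10·1/5)² = 4, x_2* = 408.

x_1* = 4, x_2* = 408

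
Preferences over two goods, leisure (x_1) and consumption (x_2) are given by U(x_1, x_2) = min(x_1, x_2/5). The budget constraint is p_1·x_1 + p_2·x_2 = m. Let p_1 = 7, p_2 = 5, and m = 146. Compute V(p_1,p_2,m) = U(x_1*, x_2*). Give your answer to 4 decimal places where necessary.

V = 4.5625

With perfect complements, no substitution: consume in ratio x_1:x_2 = 1:5.
Budget: p_1·x_1 + p_2·5·x_1 = m, so (p_1 + 5·p_2)·x_1 = m.
Demand: x_1*(p_1,p_2,m) = m/(p_1 + 5·p_2), x_2* = 5·m/(p_1 + 5·p_2).
Here 7 + 5·5 = 32, giving x_1* = 4.5625 and x_2* = 22.8125.
Utility at the optimum: U(4.5625, 22.8125) = 4.5625.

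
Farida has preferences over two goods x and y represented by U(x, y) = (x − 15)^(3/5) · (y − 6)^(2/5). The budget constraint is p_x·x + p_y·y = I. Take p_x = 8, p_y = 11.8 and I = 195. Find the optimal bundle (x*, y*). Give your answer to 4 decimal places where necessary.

x* = 15.315, y* = 6.1424

This is Cobb-Douglas in (x−15, y−6): tangency gives 0.6·p_y·(y−6) = 0.4·p_x·(x−15).
After buying the subsistence bundle (15, 6), a share 0.6 of the remaining income goes to x: x* = 15 + 0.6·(I − 15p_x − 6p_y)/p_x.
Discretionary income = 195 − 15·8 − 6·11.8 = 4.2; x* = 15 + 0.6·4.2/8 = 15.315; y* = 6 + 0.4·4.2/11.8 = 6.1424.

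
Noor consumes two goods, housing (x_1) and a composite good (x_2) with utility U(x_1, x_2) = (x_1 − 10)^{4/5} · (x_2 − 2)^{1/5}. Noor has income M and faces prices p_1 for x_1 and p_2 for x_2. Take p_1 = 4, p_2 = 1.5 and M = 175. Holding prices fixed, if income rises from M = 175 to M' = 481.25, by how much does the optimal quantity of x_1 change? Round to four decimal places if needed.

Δx_1* = 61.25

This is Cobb-Douglas in (x_1−10, x_2−2): tangency gives 0.8·p_2·(x_2−2) = 0.2·p_1·(x_1−10).
After buying the subsistence bundle (10, 2), a share 0.8 of the remaining income goes to x_1: x_1* = 10 + 0.8·(M − 10p_1 − 2p_2)/p_1.
Discretionary income = 175 − 10·4 − 2·1.5 = 132; x_1* = 10 + 0.8·132/4 = 36.4.
At M' = 481.25: x_1* = 97.65. Change: 97.65 − 36.4 = 61.25.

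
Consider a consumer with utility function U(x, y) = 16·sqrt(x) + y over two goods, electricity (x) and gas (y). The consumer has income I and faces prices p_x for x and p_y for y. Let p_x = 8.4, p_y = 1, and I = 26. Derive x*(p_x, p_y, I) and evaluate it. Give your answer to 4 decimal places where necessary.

x* = 0.907

Set MRS = p_x/p_y: 8·x^(−1/2) = p_x/p_y.
Thus x* = (8·p_y/p_x)² — independent of I — with the rest of income spent on y.
Plugging in: x* = (8·1/8.4)² = 0.907.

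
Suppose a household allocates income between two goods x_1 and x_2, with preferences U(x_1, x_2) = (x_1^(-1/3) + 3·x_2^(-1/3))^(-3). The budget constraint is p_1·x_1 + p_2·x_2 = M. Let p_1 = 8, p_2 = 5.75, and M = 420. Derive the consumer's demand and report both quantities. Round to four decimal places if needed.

x_1* = 16.9417, x_2* = 49.4725

Numerically x_2/x_1 = 2.920166, so x_1* = 420/(8 + 5.75·2.920166) = 16.9417 and x_2* = 2.920166·16.9417 = 49.4725.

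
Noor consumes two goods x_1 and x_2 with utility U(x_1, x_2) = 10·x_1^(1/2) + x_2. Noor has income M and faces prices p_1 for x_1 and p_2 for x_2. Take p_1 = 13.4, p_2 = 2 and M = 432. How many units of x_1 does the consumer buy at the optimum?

x_1* = 0.5569

Set MRS = p_1/p_2: 5·x_1^(−1/2) = p_1/p_2.
Thus x_1* = (5·p_2/p_1)² — independent of M — with the rest of income spent on x_2.
Plugging in: x_1* = (5·2/13.4)² = 0.5569.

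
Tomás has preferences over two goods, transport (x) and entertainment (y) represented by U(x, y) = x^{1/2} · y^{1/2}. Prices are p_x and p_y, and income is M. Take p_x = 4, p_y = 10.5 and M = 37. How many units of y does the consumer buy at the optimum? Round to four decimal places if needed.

Tangency: MRS = y/x = p_x/p_y.
So 0.5·p_y·y = 0.5·p_x·x; combined with the budget, a share 0.5 of income goes to x.
Demand: x*(p_x,p_y,M) = 0.5·M/p_x and y* = 0.5·M/p_y.
At p_x=4, p_y=10.5, M=37: y* = 0.5·37/10.5 = 1.7619.

y* = 1.7619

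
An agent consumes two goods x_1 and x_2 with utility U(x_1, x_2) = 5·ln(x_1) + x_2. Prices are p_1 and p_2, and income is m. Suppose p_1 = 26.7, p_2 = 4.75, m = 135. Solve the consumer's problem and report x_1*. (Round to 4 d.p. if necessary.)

Set MRS = p_1/p_2: (5/x_1)/1 = p_1/p_2.
So x_1*(p_1,p_2) = 5·p_2/p_1, independent of income; and x_2* = (m − 5·p_2)/p_2.
At the given prices: x_1* = 5·4.75/26.7 = 0.8895.

x_1* = 0.8895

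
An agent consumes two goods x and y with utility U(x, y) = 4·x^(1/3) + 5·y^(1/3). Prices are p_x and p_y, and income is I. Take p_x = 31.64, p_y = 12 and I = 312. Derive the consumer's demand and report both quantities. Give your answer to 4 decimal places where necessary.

x* = 3.0162, y* = 18.0472

From the CES first-order condition, (4/5)·(y/x)^(2/3) = p_x/p_y.
Solve for the ratio: y/x = [(5/4)·p_x/p_y]^(1.5).
Substitute y = (y/x)·x into the budget: x* = I/(p_x + p_y·(y/x)).
Numerically y/x = 5.983398, so x* = 312/(31.64 + 12·5.983398) = 3.0162 and y* = 5.983398·3.0162 = 18.0472.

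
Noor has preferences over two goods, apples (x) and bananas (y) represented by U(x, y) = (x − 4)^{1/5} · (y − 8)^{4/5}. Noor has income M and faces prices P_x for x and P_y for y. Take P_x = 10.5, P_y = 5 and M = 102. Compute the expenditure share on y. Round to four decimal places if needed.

share on y = 0.549

This is Cobb-Douglas in (x−4, y−8): tangency gives 0.2·P_y·(y−8) = 0.8·P_x·(x−4).
After buying the subsistence bundle (4, 8), a share 0.2 of the remaining income goes to x: x* = 4 + 0.2·(M − 4P_x − 8P_y)/P_x.
Discretionary income = 102 − 4·10.5 − 8·5 = 20; x* = 4 + 0.2·20/10.5 = 4.381; y* = 8 + 0.8·20/5 = 11.2.
Expenditure on y: 5·11.2 = 56; share = 0.549.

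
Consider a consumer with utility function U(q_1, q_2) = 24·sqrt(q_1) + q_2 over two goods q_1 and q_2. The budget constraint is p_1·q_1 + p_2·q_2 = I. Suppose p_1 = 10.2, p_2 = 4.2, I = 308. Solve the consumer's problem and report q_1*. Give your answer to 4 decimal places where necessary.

q_1* = 24.4152

Plugging in: q_1* = (12·4.2/10.2)² = 24.4152.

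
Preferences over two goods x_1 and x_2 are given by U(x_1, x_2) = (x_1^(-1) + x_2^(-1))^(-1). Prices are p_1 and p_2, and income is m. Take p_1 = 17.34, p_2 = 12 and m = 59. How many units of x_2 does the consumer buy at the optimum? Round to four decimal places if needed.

x_2* = 2.2327

MRS = MU_x_1/MU_x_2 = (x_2/x_1)^(2). Set equal to p_1/p_2.
Hence x_2/x_1 = (p_1/p_2)^(1/(2)), i.e. raised to the 0.5 power.
With the ratio pinned down, the budget gives x_1* = m/(p_1 + p_2·(x_2/x_1)) and x_2* = (x_2/x_1)·x_1*.
Numerically x_2/x_1 = 1.202082, so x_1* = 59/(17.34 + 12·1.202082) = 1.8574 and x_2* = 1.202082·1.8574 = 2.2327.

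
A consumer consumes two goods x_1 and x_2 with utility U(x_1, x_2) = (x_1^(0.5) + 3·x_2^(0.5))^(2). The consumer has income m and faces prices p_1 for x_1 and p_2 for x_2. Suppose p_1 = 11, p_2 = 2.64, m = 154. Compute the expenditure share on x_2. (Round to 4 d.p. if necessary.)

share on x_2 = 0.974

From the CES first-order condition, (1/3)·(x_2/x_1)^(0.5) = p_1/p_2.
Solve for the ratio: x_2/x_1 = [3·p_1/p_2]^(2).
With the ratio pinned down, the budget gives x_1* = m/(p_1 + p_2·(x_2/x_1)) and x_2* = (x_2/x_1)·x_1*.
Numerically x_2/x_1 = 156.25, so x_1* = 154/(11 + 2.64·156.25) = 0.3636 and x_2* = 156.25·0.3636 = 56.8182.
Expenditure on x_2: 2.64·56.8182 = 150; share = 0.974.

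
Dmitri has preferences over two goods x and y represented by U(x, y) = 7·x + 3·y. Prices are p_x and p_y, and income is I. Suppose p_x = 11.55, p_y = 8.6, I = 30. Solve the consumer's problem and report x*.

x* = 2.5974

Perfect substitutes: compare marginal utility per dollar. 7/p_x vs 3/p_y → 0.6061 vs 0.3488.
x gives more utility per dollar, so spend all income on x: x* = I/p_x, y* = 0.
Numerically: x* = 2.5974, y* = 0.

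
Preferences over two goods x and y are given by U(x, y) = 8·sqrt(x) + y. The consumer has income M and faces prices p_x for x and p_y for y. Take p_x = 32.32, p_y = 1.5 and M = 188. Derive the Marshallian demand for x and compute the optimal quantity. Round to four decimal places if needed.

x* = 0.0345

MU_x = 4/√x, MU_y = 1. Tangency: 4/√x = p_x/p_y.
Thus x* = (4·p_y/p_x)² — independent of M — with the rest of income spent on y.
Plugging in: x* = (4·1.5/32.32)² = 0.0345.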